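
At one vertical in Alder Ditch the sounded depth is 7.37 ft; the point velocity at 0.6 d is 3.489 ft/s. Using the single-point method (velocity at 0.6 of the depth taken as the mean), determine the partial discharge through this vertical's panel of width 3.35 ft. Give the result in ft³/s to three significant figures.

v̄ = v₀.₆ = 3.489 ft/s
q = v̄ × d × w = 3.489 × 7.37 × 3.35 = 86.14 ft³/s

86.1 ft³/s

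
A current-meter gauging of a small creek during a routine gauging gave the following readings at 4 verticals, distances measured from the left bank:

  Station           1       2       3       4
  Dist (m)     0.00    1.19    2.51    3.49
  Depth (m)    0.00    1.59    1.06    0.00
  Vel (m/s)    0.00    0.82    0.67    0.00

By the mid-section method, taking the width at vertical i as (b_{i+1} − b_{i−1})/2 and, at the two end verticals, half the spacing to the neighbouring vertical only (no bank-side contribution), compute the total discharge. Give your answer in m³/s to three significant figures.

w_2 = (2.51 − 0.00)/2 = 1.255 m; q_2 = 0.82 × 1.59 × 1.255 = 1.636 m³/s
w_3 = (3.49 − 1.19)/2 = 1.15 m; q_3 = 0.67 × 1.06 × 1.15 = 0.8167 m³/s
Stations 1, 4 contribute zero (depth or velocity is 0).
Q = Σ qᵢ = 2.453 m³/s

2.45 m³/s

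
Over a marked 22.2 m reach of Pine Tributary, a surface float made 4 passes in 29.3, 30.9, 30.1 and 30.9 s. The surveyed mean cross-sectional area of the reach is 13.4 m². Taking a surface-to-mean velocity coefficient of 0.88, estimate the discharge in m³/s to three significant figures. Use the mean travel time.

8.64 m³/s

t̄ = (29.3 + 30.9 + 30.1 + 30.9) / 4 = 30.3 s
v_surface = L / t̄ = 22.2 / 30.3 = 0.7327 m/s
v_mean = 0.88 × 0.7327 = 0.6448 m/s
Q = A × v_mean = 13.4 × 0.6448 = 8.640 m³/s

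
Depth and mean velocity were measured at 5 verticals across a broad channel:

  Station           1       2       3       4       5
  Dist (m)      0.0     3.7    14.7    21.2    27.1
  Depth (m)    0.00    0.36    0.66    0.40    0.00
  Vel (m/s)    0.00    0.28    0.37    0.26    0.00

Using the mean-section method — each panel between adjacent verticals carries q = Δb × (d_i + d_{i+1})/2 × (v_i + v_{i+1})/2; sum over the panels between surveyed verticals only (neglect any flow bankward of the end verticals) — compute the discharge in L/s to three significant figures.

Panel 1-2: Δb = 3.7 m, d̄ = (0.00+0.36)/2 = 0.18, v̄ = (0.00+0.28)/2 = 0.14 → q = 3.7×0.18×0.14 = 0.09324 m³/s
Panel 2-3: Δb = 11 m, d̄ = (0.36+0.66)/2 = 0.51, v̄ = (0.28+0.37)/2 = 0.325 → q = 11×0.51×0.325 = 1.823 m³/s
Panel 3-4: Δb = 6.5 m, d̄ = (0.66+0.40)/2 = 0.53, v̄ = (0.37+0.26)/2 = 0.315 → q = 6.5×0.53×0.315 = 1.085 m³/s
Panel 4-5: Δb = 5.9 m, d̄ = (0.40+0.00)/2 = 0.2, v̄ = (0.26+0.00)/2 = 0.13 → q = 5.9×0.2×0.13 = 0.1534 m³/s
Q = Σ q = 3.155 m³/s
= 3.155 × 1000 = 3155 L/s

3160 L/s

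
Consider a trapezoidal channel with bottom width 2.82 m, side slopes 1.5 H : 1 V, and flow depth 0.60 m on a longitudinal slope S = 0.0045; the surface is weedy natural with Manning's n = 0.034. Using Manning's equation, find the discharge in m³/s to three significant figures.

2.58 m³/s

A = (b + z·y)·y = (2.82 + 1.5×0.60)×0.60 = 2.232 m²
P = b + 2y√(1+z²) = 2.82 + 2×0.60×√(1+1.5²) = 4.983 m
R = A/P = 2.232/4.983 = 0.4479 m
Q = (1/n)·A·R^(2/3)·S^(1/2) = (1/0.034) × 2.232 × 0.4479^(2/3) × 0.0045^(1/2) = 2.578 m³/s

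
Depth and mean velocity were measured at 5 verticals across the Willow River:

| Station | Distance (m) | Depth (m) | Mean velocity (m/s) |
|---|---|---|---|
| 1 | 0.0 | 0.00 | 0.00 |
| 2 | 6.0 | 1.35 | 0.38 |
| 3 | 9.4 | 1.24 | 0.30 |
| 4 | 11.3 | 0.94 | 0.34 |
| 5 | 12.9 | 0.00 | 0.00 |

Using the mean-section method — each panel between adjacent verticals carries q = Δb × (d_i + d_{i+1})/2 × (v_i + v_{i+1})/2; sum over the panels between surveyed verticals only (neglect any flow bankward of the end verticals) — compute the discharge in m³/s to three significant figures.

3.06 m³/s

Panel 1-2: Δb = 6 m, d̄ = (0.00+1.35)/2 = 0.675, v̄ = (0.00+0.38)/2 = 0.19 → q = 6×0.675×0.19 = 0.7695 m³/s
Panel 2-3: Δb = 3.4 m, d̄ = (1.35+1.24)/2 = 1.295, v̄ = (0.38+0.30)/2 = 0.34 → q = 3.4×1.295×0.34 = 1.497 m³/s
Panel 3-4: Δb = 1.9 m, d̄ = (1.24+0.94)/2 = 1.09, v̄ = (0.30+0.34)/2 = 0.32 → q = 1.9×1.09×0.32 = 0.6627 m³/s
Panel 4-5: Δb = 1.6 m, d̄ = (0.94+0.00)/2 = 0.47, v̄ = (0.34+0.00)/2 = 0.17 → q = 1.6×0.47×0.17 = 0.1278 m³/s
Q = Σ q = 3.057 m³/s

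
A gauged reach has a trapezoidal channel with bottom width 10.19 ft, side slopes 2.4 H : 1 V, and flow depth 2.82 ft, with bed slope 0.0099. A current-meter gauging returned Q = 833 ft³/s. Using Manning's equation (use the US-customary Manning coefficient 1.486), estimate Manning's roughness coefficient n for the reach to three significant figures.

A = (b + z·y)·y = (10.19 + 2.4×2.82)×2.82 = 47.82 ft²
P = b + 2y√(1+z²) = 10.19 + 2×2.82×√(1+2.4²) = 24.85 ft
R = A/P = 47.82/24.85 = 1.924 ft
n = (1.486/Q)·A·R^(2/3)·S^(1/2) = (1.486/833) × 47.82 × 1.547 × 0.09950 = 0.01313

0.0131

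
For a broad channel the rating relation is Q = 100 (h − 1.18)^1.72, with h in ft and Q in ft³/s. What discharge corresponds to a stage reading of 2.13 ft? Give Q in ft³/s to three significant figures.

91.6 ft³/s

Q = 100 × (2.13 − 1.18)^1.72 = 100 × 0.95^1.72 = 91.56 ft³/s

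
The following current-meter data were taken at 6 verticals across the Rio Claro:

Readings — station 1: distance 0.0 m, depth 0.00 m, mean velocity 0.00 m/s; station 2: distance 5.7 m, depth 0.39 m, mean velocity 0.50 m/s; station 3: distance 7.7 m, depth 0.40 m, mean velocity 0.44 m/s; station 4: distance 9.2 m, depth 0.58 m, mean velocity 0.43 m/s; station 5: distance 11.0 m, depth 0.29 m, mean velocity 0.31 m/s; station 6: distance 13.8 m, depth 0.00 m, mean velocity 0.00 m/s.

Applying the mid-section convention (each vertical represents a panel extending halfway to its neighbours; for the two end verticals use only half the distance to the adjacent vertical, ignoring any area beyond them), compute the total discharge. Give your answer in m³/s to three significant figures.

1.68 m³/s

w_2 = (7.7 − 0.0)/2 = 3.85 m; q_2 = 0.50 × 0.39 × 3.85 = 0.7508 m³/s
w_3 = (9.2 − 5.7)/2 = 1.75 m; q_3 = 0.44 × 0.40 × 1.75 = 0.3080 m³/s
w_4 = (11.0 − 7.7)/2 = 1.65 m; q_4 = 0.43 × 0.58 × 1.65 = 0.4115 m³/s
w_5 = (13.8 − 9.2)/2 = 2.3 m; q_5 = 0.31 × 0.29 × 2.3 = 0.2068 m³/s
Stations 1, 6 contribute zero (depth or velocity is 0).
Q = Σ qᵢ = 1.677 m³/s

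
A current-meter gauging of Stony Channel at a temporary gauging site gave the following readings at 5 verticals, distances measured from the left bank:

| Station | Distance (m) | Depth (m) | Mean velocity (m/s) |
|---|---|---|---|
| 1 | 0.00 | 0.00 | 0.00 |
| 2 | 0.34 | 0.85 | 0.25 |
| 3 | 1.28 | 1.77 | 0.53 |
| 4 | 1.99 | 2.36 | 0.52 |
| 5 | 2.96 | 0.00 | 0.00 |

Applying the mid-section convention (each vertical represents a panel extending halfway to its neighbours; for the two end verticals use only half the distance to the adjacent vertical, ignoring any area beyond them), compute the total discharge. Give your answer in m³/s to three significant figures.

w_2 = (1.28 − 0.00)/2 = 0.64 m; q_2 = 0.25 × 0.85 × 0.64 = 0.1360 m³/s
w_3 = (1.99 − 0.34)/2 = 0.825 m; q_3 = 0.53 × 1.77 × 0.825 = 0.7739 m³/s
w_4 = (2.96 − 1.28)/2 = 0.84 m; q_4 = 0.52 × 2.36 × 0.84 = 1.031 m³/s
Stations 1, 5 contribute zero (depth or velocity is 0).
Q = Σ qᵢ = 1.941 m³/s

1.94 m³/s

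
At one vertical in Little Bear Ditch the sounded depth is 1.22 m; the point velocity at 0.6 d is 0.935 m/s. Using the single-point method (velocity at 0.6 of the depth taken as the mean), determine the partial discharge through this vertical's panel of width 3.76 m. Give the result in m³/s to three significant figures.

v̄ = v₀.₆ = 0.935 m/s
q = v̄ × d × w = 0.9350 × 1.22 × 3.76 = 4.289 m³/s

4.29 m³/s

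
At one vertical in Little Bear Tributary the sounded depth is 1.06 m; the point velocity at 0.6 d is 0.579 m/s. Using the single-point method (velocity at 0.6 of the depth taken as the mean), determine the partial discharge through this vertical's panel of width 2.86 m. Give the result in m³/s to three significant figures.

1.76 m³/s

v̄ = v₀.₆ = 0.579 m/s
q = v̄ × d × w = 0.5790 × 1.06 × 2.86 = 1.755 m³/s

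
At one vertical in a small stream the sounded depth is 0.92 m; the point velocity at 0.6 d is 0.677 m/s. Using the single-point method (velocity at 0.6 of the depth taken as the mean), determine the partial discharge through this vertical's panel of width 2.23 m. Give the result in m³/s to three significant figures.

1.39 m³/s

v̄ = v₀.₆ = 0.677 m/s
q = v̄ × d × w = 0.6770 × 0.92 × 2.23 = 1.389 m³/s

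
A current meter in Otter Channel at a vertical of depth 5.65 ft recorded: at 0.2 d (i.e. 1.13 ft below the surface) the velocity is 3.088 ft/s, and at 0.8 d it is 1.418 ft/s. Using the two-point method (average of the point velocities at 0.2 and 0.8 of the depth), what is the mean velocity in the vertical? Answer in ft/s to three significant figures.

2.25 ft/s

v̄ = (3.088 + 1.418) / 2 = 2.253 ft/s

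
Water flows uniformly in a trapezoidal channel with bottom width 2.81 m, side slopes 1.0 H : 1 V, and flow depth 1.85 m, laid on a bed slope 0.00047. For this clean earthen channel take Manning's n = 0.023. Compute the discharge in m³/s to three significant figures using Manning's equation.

A = (b + z·y)·y = (2.81 + 1.0×1.85)×1.85 = 8.621 m²
P = b + 2y√(1+z²) = 2.81 + 2×1.85×√(1+1.0²) = 8.043 m
R = A/P = 8.621/8.043 = 1.072 m
Q = (1/n)·A·R^(2/3)·S^(1/2) = (1/0.023) × 8.621 × 1.072^(2/3) × 0.00047^(1/2) = 8.511 m³/s

8.51 m³/s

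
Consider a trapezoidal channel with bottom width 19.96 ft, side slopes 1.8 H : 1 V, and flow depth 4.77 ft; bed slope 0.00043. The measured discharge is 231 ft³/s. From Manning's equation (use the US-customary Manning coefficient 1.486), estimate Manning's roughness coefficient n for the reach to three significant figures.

0.0414

A = (b + z·y)·y = (19.96 + 1.8×4.77)×4.77 = 136.2 ft²
P = b + 2y√(1+z²) = 19.96 + 2×4.77×√(1+1.8²) = 39.60 ft
R = A/P = 136.2/39.60 = 3.438 ft
n = (1.486/Q)·A·R^(2/3)·S^(1/2) = (1.486/231) × 136.2 × 2.278 × 0.02074 = 0.04138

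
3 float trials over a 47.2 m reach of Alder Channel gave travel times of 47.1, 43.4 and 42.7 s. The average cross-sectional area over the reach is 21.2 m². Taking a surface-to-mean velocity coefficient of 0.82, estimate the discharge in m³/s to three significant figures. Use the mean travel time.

18.5 m³/s

t̄ = (47.1 + 43.4 + 42.7) / 3 = 44.4 s
v_surface = L / t̄ = 47.2 / 44.4 = 1.063 m/s
v_mean = 0.82 × 1.063 = 0.8717 m/s
Q = A × v_mean = 21.2 × 0.8717 = 18.48 m³/s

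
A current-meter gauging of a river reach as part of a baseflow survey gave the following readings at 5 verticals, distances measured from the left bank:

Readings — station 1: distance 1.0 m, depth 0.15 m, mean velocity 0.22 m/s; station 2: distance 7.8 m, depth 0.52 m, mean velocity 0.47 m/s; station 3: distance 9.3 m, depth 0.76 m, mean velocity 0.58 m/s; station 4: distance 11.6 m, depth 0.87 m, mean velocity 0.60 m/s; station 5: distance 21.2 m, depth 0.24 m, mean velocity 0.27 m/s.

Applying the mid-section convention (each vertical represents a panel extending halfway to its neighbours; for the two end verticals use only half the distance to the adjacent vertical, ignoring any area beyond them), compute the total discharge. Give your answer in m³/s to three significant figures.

w_1 = (7.8 − 1.0)/2 = 3.4 m; q_1 = 0.22 × 0.15 × 3.4 = 0.1122 m³/s
w_2 = (9.3 − 1.0)/2 = 4.15 m; q_2 = 0.47 × 0.52 × 4.15 = 1.014 m³/s
w_3 = (11.6 − 7.8)/2 = 1.9 m; q_3 = 0.58 × 0.76 × 1.9 = 0.8375 m³/s
w_4 = (21.2 − 9.3)/2 = 5.95 m; q_4 = 0.60 × 0.87 × 5.95 = 3.106 m³/s
w_5 = (21.2 − 11.6)/2 = 4.8 m; q_5 = 0.27 × 0.24 × 4.8 = 0.3110 m³/s
Q = Σ qᵢ = 5.381 m³/s

5.38 m³/s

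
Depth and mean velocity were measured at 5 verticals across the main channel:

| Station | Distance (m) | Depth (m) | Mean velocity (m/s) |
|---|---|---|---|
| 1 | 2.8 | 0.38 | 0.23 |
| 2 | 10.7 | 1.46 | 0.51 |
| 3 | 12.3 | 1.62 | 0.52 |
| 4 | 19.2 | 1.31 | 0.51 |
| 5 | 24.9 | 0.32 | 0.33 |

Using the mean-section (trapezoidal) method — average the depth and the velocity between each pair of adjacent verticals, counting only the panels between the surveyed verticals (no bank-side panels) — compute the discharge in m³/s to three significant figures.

Panel 1-2: Δb = 7.9 m, d̄ = (0.38+1.46)/2 = 0.92, v̄ = (0.23+0.51)/2 = 0.37 → q = 7.9×0.92×0.37 = 2.689 m³/s
Panel 2-3: Δb = 1.6 m, d̄ = (1.46+1.62)/2 = 1.54, v̄ = (0.51+0.52)/2 = 0.515 → q = 1.6×1.54×0.515 = 1.269 m³/s
Panel 3-4: Δb = 6.9 m, d̄ = (1.62+1.31)/2 = 1.465, v̄ = (0.52+0.51)/2 = 0.515 → q = 6.9×1.465×0.515 = 5.206 m³/s
Panel 4-5: Δb = 5.7 m, d̄ = (1.31+0.32)/2 = 0.815, v̄ = (0.51+0.33)/2 = 0.42 → q = 5.7×0.815×0.42 = 1.951 m³/s
Q = Σ q = 11.12 m³/s

11.1 m³/s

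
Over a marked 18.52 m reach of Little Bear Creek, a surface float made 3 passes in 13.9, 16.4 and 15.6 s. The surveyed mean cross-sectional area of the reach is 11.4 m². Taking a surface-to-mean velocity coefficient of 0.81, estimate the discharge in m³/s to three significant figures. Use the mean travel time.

t̄ = (13.9 + 16.4 + 15.6) / 3 = 15.3 s
v_surface = L / t̄ = 18.52 / 15.3 = 1.210 m/s
v_mean = 0.81 × 1.210 = 0.9805 m/s
Q = A × v_mean = 11.4 × 0.9805 = 11.18 m³/s

11.2 m³/s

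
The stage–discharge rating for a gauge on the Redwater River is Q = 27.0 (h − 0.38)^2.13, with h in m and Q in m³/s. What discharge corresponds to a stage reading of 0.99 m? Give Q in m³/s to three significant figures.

9.42 m³/s

Q = 27.0 × (0.99 − 0.38)^2.13 = 27.0 × 0.61^2.13 = 9.421 m³/s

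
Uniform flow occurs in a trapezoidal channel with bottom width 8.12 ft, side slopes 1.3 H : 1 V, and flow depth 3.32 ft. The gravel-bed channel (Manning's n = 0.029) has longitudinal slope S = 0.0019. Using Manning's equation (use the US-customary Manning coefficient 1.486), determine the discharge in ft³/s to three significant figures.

155 ft³/s

A = (b + z·y)·y = (8.12 + 1.3×3.32)×3.32 = 41.29 ft²
P = b + 2y√(1+z²) = 8.12 + 2×3.32×√(1+1.3²) = 19.01 ft
R = A/P = 41.29/19.01 = 2.172 ft
Q = (1.486/n)·A·R^(2/3)·S^(1/2) = (1.486/0.029) × 41.29 × 2.172^(2/3) × 0.0019^(1/2) = 154.7 ft³/s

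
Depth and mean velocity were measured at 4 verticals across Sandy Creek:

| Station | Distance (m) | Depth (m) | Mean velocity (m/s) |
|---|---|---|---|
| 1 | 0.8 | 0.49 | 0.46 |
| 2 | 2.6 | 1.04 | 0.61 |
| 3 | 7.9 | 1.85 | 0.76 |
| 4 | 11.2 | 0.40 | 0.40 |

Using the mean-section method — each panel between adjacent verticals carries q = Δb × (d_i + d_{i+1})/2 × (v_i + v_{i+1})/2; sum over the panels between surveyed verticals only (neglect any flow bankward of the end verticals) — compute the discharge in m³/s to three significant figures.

Panel 1-2: Δb = 1.8 m, d̄ = (0.49+1.04)/2 = 0.765, v̄ = (0.46+0.61)/2 = 0.535 → q = 1.8×0.765×0.535 = 0.7367 m³/s
Panel 2-3: Δb = 5.3 m, d̄ = (1.04+1.85)/2 = 1.445, v̄ = (0.61+0.76)/2 = 0.685 → q = 5.3×1.445×0.685 = 5.246 m³/s
Panel 3-4: Δb = 3.3 m, d̄ = (1.85+0.40)/2 = 1.125, v̄ = (0.76+0.40)/2 = 0.58 → q = 3.3×1.125×0.58 = 2.153 m³/s
Q = Σ q = 8.136 m³/s

8.14 m³/s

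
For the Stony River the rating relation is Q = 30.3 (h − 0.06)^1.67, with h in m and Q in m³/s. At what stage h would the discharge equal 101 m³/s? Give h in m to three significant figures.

h − h₀ = (Q/C)^(1/b) = (101/30.3)^(1/1.67) = 2.056 m
h = 0.06 + 2.056 = 2.116 m

2.12 m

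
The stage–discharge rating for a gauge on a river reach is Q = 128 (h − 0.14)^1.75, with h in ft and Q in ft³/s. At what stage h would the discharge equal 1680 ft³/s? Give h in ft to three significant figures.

h − h₀ = (Q/C)^(1/b) = (1680/128)^(1/1.75) = 4.354 ft
h = 0.14 + 4.354 = 4.494 ft

4.49 ft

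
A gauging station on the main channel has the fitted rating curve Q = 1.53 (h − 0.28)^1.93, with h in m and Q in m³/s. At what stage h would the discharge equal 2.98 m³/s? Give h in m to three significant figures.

h − h₀ = (Q/C)^(1/b) = (2.98/1.53)^(1/1.93) = 1.413 m
h = 0.28 + 1.413 = 1.693 m

1.69 m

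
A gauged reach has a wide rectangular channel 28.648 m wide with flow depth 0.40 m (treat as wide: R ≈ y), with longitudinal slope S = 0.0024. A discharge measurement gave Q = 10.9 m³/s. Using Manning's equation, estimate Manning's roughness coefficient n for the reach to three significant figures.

0.0280

A = b·y = 28.648 × 0.40 = 11.46 m²
Wide channel: R ≈ y = 0.40 m
n = (1/Q)·A·R^(2/3)·S^(1/2) = (1/10.9) × 11.46 × 0.5429 × 0.04899 = 0.02796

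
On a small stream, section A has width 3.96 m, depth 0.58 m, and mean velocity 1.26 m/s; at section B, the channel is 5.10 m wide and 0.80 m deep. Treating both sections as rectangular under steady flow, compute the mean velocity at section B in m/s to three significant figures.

0.709 m/s

Q = A₁V₁ = (3.96×0.58) × 1.26 = 2.894 m³/s
A₂ = 5.10 × 0.80 = 4.080 m²
V₂ = Q/A₂ = 2.894/4.080 = 0.7093 m/s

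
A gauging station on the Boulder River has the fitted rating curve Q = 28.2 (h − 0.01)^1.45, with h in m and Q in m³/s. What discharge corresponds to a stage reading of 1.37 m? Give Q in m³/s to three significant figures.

Q = 28.2 × (1.37 − 0.01)^1.45 = 28.2 × 1.36^1.45 = 44.04 m³/s

44.0 m³/s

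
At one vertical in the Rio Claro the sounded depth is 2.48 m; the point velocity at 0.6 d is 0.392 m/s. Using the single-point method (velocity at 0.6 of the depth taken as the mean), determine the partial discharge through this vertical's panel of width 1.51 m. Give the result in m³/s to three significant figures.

v̄ = v₀.₆ = 0.392 m/s
q = v̄ × d × w = 0.3920 × 2.48 × 1.51 = 1.468 m³/s

1.47 m³/s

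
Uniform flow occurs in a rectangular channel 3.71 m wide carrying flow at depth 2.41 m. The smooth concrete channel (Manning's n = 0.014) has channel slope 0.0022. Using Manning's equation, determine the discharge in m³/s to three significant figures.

A = b·y = 3.71 × 2.41 = 8.941 m²
P = b + 2y = 3.71 + 2×2.41 = 8.530 m
R = A/P = 8.941/8.530 = 1.048 m
Q = (1/n)·A·R^(2/3)·S^(1/2) = (1/0.014) × 8.941 × 1.048^(2/3) × 0.0022^(1/2) = 30.91 m³/s

30.9 m³/s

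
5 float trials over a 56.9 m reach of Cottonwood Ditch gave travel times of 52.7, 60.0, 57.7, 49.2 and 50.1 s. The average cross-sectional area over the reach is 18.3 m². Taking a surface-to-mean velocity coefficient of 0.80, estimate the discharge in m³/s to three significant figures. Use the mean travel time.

15.4 m³/s

t̄ = (52.7 + 60.0 + 57.7 + 49.2 + 50.1) / 5 = 53.94 s
v_surface = L / t̄ = 56.9 / 53.94 = 1.055 m/s
v_mean = 0.80 × 1.055 = 0.8439 m/s
Q = A × v_mean = 18.3 × 0.8439 = 15.44 m³/s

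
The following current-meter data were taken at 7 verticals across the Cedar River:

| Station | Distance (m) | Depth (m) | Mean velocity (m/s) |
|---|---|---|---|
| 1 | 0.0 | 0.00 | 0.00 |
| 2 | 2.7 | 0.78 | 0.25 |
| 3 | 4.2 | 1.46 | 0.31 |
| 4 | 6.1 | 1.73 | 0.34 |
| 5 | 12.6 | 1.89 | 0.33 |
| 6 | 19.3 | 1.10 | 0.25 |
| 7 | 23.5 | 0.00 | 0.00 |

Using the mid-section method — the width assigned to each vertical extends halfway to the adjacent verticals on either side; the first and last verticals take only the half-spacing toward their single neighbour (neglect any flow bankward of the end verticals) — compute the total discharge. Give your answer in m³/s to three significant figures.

9.26 m³/s

w_2 = (4.2 − 0.0)/2 = 2.1 m; q_2 = 0.25 × 0.78 × 2.1 = 0.4095 m³/s
w_3 = (6.1 − 2.7)/2 = 1.7 m; q_3 = 0.31 × 1.46 × 1.7 = 0.7694 m³/s
w_4 = (12.6 − 4.2)/2 = 4.2 m; q_4 = 0.34 × 1.73 × 4.2 = 2.470 m³/s
w_5 = (19.3 − 6.1)/2 = 6.6 m; q_5 = 0.33 × 1.89 × 6.6 = 4.116 m³/s
w_6 = (23.5 − 12.6)/2 = 5.45 m; q_6 = 0.25 × 1.10 × 5.45 = 1.499 m³/s
Stations 1, 7 contribute zero (depth or velocity is 0).
Q = Σ qᵢ = 9.265 m³/s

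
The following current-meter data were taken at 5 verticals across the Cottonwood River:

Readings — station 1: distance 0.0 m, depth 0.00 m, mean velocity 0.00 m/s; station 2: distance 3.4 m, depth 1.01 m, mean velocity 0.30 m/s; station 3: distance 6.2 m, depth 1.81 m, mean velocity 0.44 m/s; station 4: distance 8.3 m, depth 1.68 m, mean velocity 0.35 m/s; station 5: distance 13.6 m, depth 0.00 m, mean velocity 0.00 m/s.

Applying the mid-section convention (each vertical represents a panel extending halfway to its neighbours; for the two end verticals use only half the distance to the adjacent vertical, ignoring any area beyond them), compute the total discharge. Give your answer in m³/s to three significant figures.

w_2 = (6.2 − 0.0)/2 = 3.1 m; q_2 = 0.30 × 1.01 × 3.1 = 0.9393 m³/s
w_3 = (8.3 − 3.4)/2 = 2.45 m; q_3 = 0.44 × 1.81 × 2.45 = 1.951 m³/s
w_4 = (13.6 − 6.2)/2 = 3.7 m; q_4 = 0.35 × 1.68 × 3.7 = 2.176 m³/s
Stations 1, 5 contribute zero (depth or velocity is 0).
Q = Σ qᵢ = 5.066 m³/s

5.07 m³/s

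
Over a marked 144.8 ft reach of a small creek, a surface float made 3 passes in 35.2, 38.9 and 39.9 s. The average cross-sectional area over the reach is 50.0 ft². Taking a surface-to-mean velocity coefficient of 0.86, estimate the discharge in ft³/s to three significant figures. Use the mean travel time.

t̄ = (35.2 + 38.9 + 39.9) / 3 = 38 s
v_surface = L / t̄ = 144.8 / 38 = 3.811 ft/s
v_mean = 0.86 × 3.811 = 3.277 ft/s
Q = A × v_mean = 50.0 × 3.277 = 163.9 ft³/s

164 ft³/s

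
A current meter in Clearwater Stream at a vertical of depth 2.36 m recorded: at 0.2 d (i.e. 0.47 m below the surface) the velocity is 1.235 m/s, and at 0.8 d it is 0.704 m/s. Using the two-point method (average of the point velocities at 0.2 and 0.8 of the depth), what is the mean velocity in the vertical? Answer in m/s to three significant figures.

0.970 m/s

v̄ = (1.235 + 0.704) / 2 = 0.9695 m/s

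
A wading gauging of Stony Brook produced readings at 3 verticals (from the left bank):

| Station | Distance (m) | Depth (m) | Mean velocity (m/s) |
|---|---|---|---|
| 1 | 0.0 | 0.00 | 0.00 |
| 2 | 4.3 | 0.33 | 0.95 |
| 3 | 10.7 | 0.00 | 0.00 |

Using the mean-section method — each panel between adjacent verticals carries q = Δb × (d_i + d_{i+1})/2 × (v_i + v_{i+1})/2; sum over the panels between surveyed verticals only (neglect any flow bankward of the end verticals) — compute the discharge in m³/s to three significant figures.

0.839 m³/s

Panel 1-2: Δb = 4.3 m, d̄ = (0.00+0.33)/2 = 0.165, v̄ = (0.00+0.95)/2 = 0.475 → q = 4.3×0.165×0.475 = 0.3370 m³/s
Panel 2-3: Δb = 6.4 m, d̄ = (0.33+0.00)/2 = 0.165, v̄ = (0.95+0.00)/2 = 0.475 → q = 6.4×0.165×0.475 = 0.5016 m³/s
Q = Σ q = 0.8386 m³/s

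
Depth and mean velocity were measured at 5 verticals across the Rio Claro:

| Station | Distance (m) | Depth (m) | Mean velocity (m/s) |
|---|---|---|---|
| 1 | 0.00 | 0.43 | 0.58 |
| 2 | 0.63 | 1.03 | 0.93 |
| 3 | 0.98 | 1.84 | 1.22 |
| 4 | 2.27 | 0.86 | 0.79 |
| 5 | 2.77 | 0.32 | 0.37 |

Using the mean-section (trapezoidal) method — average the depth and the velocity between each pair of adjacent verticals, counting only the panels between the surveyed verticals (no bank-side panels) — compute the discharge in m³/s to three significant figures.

Panel 1-2: Δb = 0.63 m, d̄ = (0.43+1.03)/2 = 0.73, v̄ = (0.58+0.93)/2 = 0.755 → q = 0.63×0.73×0.755 = 0.3472 m³/s
Panel 2-3: Δb = 0.35 m, d̄ = (1.03+1.84)/2 = 1.435, v̄ = (0.93+1.22)/2 = 1.075 → q = 0.35×1.435×1.075 = 0.5399 m³/s
Panel 3-4: Δb = 1.29 m, d̄ = (1.84+0.86)/2 = 1.35, v̄ = (1.22+0.79)/2 = 1.005 → q = 1.29×1.35×1.005 = 1.750 m³/s
Panel 4-5: Δb = 0.5 m, d̄ = (0.86+0.32)/2 = 0.59, v̄ = (0.79+0.37)/2 = 0.58 → q = 0.5×0.59×0.58 = 0.1711 m³/s
Q = Σ q = 2.808 m³/s

2.81 m³/s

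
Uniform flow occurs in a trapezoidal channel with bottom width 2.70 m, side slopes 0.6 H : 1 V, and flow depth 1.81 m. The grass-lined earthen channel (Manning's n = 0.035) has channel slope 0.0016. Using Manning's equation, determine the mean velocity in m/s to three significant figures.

A = (b + z·y)·y = (2.70 + 0.6×1.81)×1.81 = 6.853 m²
P = b + 2y√(1+z²) = 2.70 + 2×1.81×√(1+0.6²) = 6.922 m
R = A/P = 6.853/6.922 = 0.9900 m
Q = (1/n)·A·R^(2/3)·S^(1/2) = (1/0.035) × 6.853 × 0.9900^(2/3) × 0.0016^(1/2) = 7.780 m³/s
V = Q/A = 7.780/6.853 = 1.135 m/s

1.14 m/s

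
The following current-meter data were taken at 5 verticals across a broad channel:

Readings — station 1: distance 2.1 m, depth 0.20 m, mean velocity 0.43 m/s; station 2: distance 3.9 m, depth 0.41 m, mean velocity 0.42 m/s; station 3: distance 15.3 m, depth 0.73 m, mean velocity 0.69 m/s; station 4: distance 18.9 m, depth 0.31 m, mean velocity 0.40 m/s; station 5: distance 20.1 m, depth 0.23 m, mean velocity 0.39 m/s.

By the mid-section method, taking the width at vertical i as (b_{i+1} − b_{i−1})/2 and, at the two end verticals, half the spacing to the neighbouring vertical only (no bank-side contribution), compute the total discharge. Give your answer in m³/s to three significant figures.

w_1 = (3.9 − 2.1)/2 = 0.9 m; q_1 = 0.43 × 0.20 × 0.9 = 0.07740 m³/s
w_2 = (15.3 − 2.1)/2 = 6.6 m; q_2 = 0.42 × 0.41 × 6.6 = 1.137 m³/s
w_3 = (18.9 − 3.9)/2 = 7.5 m; q_3 = 0.69 × 0.73 × 7.5 = 3.778 m³/s
w_4 = (20.1 − 15.3)/2 = 2.4 m; q_4 = 0.40 × 0.31 × 2.4 = 0.2976 m³/s
w_5 = (20.1 − 18.9)/2 = 0.6 m; q_5 = 0.39 × 0.23 × 0.6 = 0.05382 m³/s
Q = Σ qᵢ = 5.343 m³/s

5.34 m³/s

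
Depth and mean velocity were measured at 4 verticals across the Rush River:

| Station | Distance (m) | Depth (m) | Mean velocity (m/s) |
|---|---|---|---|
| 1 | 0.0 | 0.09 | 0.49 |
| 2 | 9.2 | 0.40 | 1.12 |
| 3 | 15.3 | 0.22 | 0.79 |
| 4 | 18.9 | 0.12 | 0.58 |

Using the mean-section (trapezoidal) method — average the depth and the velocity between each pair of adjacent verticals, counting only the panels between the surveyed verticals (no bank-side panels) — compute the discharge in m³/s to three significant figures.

4.04 m³/s

Panel 1-2: Δb = 9.2 m, d̄ = (0.09+0.40)/2 = 0.245, v̄ = (0.49+1.12)/2 = 0.805 → q = 9.2×0.245×0.805 = 1.814 m³/s
Panel 2-3: Δb = 6.1 m, d̄ = (0.40+0.22)/2 = 0.31, v̄ = (1.12+0.79)/2 = 0.955 → q = 6.1×0.31×0.955 = 1.806 m³/s
Panel 3-4: Δb = 3.6 m, d̄ = (0.22+0.12)/2 = 0.17, v̄ = (0.79+0.58)/2 = 0.685 → q = 3.6×0.17×0.685 = 0.4192 m³/s
Q = Σ q = 4.040 m³/s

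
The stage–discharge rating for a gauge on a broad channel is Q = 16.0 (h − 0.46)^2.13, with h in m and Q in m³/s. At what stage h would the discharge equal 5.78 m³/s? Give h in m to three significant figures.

1.08 m

h − h₀ = (Q/C)^(1/b) = (5.78/16.0)^(1/2.13) = 0.6200 m
h = 0.46 + 0.6200 = 1.080 m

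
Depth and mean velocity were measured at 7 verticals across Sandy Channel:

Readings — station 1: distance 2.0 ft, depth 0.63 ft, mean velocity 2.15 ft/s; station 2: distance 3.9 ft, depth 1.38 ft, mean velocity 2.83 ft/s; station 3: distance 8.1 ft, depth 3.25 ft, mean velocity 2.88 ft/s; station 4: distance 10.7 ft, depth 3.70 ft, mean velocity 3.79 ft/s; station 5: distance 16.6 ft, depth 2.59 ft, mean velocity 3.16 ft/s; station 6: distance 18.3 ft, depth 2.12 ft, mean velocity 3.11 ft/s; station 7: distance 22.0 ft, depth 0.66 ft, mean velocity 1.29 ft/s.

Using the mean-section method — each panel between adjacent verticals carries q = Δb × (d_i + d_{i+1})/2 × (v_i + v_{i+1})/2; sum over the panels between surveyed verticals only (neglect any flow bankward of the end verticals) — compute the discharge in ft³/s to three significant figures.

Panel 1-2: Δb = 1.9 ft, d̄ = (0.63+1.38)/2 = 1.005, v̄ = (2.15+2.83)/2 = 2.49 → q = 1.9×1.005×2.49 = 4.755 ft³/s
Panel 2-3: Δb = 4.2 ft, d̄ = (1.38+3.25)/2 = 2.315, v̄ = (2.83+2.88)/2 = 2.855 → q = 4.2×2.315×2.855 = 27.76 ft³/s
Panel 3-4: Δb = 2.6 ft, d̄ = (3.25+3.70)/2 = 3.475, v̄ = (2.88+3.79)/2 = 3.335 → q = 2.6×3.475×3.335 = 30.13 ft³/s
Panel 4-5: Δb = 5.9 ft, d̄ = (3.70+2.59)/2 = 3.145, v̄ = (3.79+3.16)/2 = 3.475 → q = 5.9×3.145×3.475 = 64.48 ft³/s
Panel 5-6: Δb = 1.7 ft, d̄ = (2.59+2.12)/2 = 2.355, v̄ = (3.16+3.11)/2 = 3.135 → q = 1.7×2.355×3.135 = 12.55 ft³/s
Panel 6-7: Δb = 3.7 ft, d̄ = (2.12+0.66)/2 = 1.39, v̄ = (3.11+1.29)/2 = 2.2 → q = 3.7×1.39×2.2 = 11.31 ft³/s
Q = Σ q = 151.0 ft³/s

151 ft³/s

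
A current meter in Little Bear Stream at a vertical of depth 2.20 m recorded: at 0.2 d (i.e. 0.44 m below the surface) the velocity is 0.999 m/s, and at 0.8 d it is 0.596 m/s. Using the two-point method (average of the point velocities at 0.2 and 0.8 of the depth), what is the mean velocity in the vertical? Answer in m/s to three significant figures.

v̄ = (0.999 + 0.596) / 2 = 0.7975 m/s

0.798 m/s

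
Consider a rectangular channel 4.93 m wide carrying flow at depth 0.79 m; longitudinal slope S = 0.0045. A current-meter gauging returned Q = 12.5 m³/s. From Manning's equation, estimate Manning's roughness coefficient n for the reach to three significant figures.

A = b·y = 4.93 × 0.79 = 3.895 m²
P = b + 2y = 4.93 + 2×0.79 = 6.510 m
R = A/P = 3.895/6.510 = 0.5983 m
n = (1/Q)·A·R^(2/3)·S^(1/2) = (1/12.5) × 3.895 × 0.7100 × 0.06708 = 0.01484

0.0148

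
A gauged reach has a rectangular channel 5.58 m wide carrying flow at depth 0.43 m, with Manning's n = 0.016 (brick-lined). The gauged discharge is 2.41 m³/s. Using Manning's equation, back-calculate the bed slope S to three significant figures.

A = b·y = 5.58 × 0.43 = 2.399 m²
P = b + 2y = 5.58 + 2×0.43 = 6.440 m
R = A/P = 2.399/6.440 = 0.3726 m
S = (Q·n / (1·A·R^(2/3)))² = (2.41×0.016 / (1×2.399×0.5178))² = 0.0009633

0.000963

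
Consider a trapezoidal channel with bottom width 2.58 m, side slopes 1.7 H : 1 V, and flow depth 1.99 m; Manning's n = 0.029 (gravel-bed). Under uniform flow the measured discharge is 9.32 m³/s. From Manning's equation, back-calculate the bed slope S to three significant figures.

0.000437

A = (b + z·y)·y = (2.58 + 1.7×1.99)×1.99 = 11.87 m²
P = b + 2y√(1+z²) = 2.58 + 2×1.99×√(1+1.7²) = 10.43 m
R = A/P = 11.87/10.43 = 1.138 m
S = (Q·n / (1·A·R^(2/3)))² = (9.32×0.029 / (1×11.87×1.090))² = 0.0004368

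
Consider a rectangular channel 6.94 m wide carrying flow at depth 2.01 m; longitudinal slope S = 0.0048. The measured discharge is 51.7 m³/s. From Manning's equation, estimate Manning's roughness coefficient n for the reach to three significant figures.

A = b·y = 6.94 × 2.01 = 13.95 m²
P = b + 2y = 6.94 + 2×2.01 = 10.96 m
R = A/P = 13.95/10.96 = 1.273 m
n = (1/Q)·A·R^(2/3)·S^(1/2) = (1/51.7) × 13.95 × 1.174 × 0.06928 = 0.02195

0.0220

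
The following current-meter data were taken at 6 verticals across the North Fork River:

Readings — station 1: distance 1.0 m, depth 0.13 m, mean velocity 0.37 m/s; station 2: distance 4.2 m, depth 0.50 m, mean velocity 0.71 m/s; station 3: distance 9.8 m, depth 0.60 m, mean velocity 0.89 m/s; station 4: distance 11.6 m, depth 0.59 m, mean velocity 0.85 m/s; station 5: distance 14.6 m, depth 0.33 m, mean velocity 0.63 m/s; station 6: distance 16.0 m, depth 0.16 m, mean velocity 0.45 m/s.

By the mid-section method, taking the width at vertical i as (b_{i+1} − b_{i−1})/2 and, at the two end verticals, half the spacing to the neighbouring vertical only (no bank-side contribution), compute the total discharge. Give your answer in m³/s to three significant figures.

w_1 = (4.2 − 1.0)/2 = 1.6 m; q_1 = 0.37 × 0.13 × 1.6 = 0.07696 m³/s
w_2 = (9.8 − 1.0)/2 = 4.4 m; q_2 = 0.71 × 0.50 × 4.4 = 1.562 m³/s
w_3 = (11.6 − 4.2)/2 = 3.7 m; q_3 = 0.89 × 0.60 × 3.7 = 1.976 m³/s
w_4 = (14.6 − 9.8)/2 = 2.4 m; q_4 = 0.85 × 0.59 × 2.4 = 1.204 m³/s
w_5 = (16.0 − 11.6)/2 = 2.2 m; q_5 = 0.63 × 0.33 × 2.2 = 0.4574 m³/s
w_6 = (16.0 − 14.6)/2 = 0.7 m; q_6 = 0.45 × 0.16 × 0.7 = 0.05040 m³/s
Q = Σ qᵢ = 5.326 m³/s

5.33 m³/s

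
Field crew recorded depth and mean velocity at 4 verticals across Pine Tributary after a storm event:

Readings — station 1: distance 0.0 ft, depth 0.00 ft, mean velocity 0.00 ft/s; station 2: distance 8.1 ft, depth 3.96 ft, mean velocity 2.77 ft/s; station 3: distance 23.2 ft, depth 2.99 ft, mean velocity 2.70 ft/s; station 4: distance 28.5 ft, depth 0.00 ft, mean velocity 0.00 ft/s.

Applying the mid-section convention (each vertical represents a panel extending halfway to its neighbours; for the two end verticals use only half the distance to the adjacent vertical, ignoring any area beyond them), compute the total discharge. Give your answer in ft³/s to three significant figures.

w_2 = (23.2 − 0.0)/2 = 11.6 ft; q_2 = 2.77 × 3.96 × 11.6 = 127.2 ft³/s
w_3 = (28.5 − 8.1)/2 = 10.2 ft; q_3 = 2.70 × 2.99 × 10.2 = 82.34 ft³/s
Stations 1, 4 contribute zero (depth or velocity is 0).
Q = Σ qᵢ = 209.6 ft³/s

210 ft³/s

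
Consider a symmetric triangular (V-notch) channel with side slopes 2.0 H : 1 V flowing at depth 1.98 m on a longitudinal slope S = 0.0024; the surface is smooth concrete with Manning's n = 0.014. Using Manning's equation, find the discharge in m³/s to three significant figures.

25.3 m³/s

A = z·y² = 2.0×1.98² = 7.841 m²
P = 2y√(1+z²) = 2×1.98×√(1+2.0²) = 8.855 m
R = A/P = 7.841/8.855 = 0.8855 m
Q = (1/n)·A·R^(2/3)·S^(1/2) = (1/0.014) × 7.841 × 0.8855^(2/3) × 0.0024^(1/2) = 25.30 m³/s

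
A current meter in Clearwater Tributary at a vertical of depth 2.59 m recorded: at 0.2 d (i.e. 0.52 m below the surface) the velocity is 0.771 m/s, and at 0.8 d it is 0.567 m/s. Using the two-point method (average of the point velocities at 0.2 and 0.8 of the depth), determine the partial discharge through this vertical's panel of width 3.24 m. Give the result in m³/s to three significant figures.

5.61 m³/s

v̄ = (0.771 + 0.567) / 2 = 0.6690 m/s
q = v̄ × d × w = 0.6690 × 2.59 × 3.24 = 5.614 m³/s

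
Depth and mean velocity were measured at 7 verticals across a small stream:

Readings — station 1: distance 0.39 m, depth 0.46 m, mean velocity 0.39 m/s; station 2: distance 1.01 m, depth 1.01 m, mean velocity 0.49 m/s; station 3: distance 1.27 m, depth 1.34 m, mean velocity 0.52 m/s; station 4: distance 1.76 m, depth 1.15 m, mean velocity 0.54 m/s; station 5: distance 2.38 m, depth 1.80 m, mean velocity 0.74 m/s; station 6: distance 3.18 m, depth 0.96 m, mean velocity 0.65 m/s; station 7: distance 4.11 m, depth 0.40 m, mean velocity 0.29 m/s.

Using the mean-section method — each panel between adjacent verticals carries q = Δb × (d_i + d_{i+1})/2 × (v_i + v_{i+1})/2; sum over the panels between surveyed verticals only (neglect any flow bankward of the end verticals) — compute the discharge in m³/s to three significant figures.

Panel 1-2: Δb = 0.62 m, d̄ = (0.46+1.01)/2 = 0.735, v̄ = (0.39+0.49)/2 = 0.44 → q = 0.62×0.735×0.44 = 0.2005 m³/s
Panel 2-3: Δb = 0.26 m, d̄ = (1.01+1.34)/2 = 1.175, v̄ = (0.49+0.52)/2 = 0.505 → q = 0.26×1.175×0.505 = 0.1543 m³/s
Panel 3-4: Δb = 0.49 m, d̄ = (1.34+1.15)/2 = 1.245, v̄ = (0.52+0.54)/2 = 0.53 → q = 0.49×1.245×0.53 = 0.3233 m³/s
Panel 4-5: Δb = 0.62 m, d̄ = (1.15+1.80)/2 = 1.475, v̄ = (0.54+0.74)/2 = 0.64 → q = 0.62×1.475×0.64 = 0.5853 m³/s
Panel 5-6: Δb = 0.8 m, d̄ = (1.80+0.96)/2 = 1.38, v̄ = (0.74+0.65)/2 = 0.695 → q = 0.8×1.38×0.695 = 0.7673 m³/s
Panel 6-7: Δb = 0.93 m, d̄ = (0.96+0.40)/2 = 0.68, v̄ = (0.65+0.29)/2 = 0.47 → q = 0.93×0.68×0.47 = 0.2972 m³/s
Q = Σ q = 2.328 m³/s

2.33 m³/s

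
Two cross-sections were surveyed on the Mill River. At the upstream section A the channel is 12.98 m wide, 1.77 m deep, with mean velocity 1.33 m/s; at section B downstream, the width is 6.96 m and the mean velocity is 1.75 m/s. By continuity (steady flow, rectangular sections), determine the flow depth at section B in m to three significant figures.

2.51 m

Q = A₁V₁ = (12.98×1.77) × 1.33 = 30.56 m³/s
d₂ = Q/(b₂ V₂) = 30.56/(6.96×1.75) = 2.509 m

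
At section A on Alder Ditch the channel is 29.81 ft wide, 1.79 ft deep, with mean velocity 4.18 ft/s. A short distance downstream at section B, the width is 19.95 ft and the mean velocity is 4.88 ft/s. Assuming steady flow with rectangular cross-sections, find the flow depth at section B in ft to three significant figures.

Q = A₁V₁ = (29.81×1.79) × 4.18 = 223.0 ft³/s
d₂ = Q/(b₂ V₂) = 223.0/(19.95×4.88) = 2.291 ft

2.29 ft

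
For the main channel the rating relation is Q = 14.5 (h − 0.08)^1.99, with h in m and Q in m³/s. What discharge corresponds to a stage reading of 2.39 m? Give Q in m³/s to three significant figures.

76.7 m³/s

Q = 14.5 × (2.39 − 0.08)^1.99 = 14.5 × 2.31^1.99 = 76.73 m³/s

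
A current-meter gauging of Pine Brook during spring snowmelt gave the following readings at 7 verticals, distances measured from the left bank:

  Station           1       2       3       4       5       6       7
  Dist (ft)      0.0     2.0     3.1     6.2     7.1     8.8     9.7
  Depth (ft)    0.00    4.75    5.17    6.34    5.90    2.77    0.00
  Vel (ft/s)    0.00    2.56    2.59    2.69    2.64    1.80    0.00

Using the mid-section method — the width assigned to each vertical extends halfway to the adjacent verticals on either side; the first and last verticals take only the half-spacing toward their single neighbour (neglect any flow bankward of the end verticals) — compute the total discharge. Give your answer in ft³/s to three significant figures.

w_2 = (3.1 − 0.0)/2 = 1.55 ft; q_2 = 2.56 × 4.75 × 1.55 = 18.85 ft³/s
w_3 = (6.2 − 2.0)/2 = 2.1 ft; q_3 = 2.59 × 5.17 × 2.1 = 28.12 ft³/s
w_4 = (7.1 − 3.1)/2 = 2 ft; q_4 = 2.69 × 6.34 × 2 = 34.11 ft³/s
w_5 = (8.8 − 6.2)/2 = 1.3 ft; q_5 = 2.64 × 5.90 × 1.3 = 20.25 ft³/s
w_6 = (9.7 − 7.1)/2 = 1.3 ft; q_6 = 1.80 × 2.77 × 1.3 = 6.482 ft³/s
Stations 1, 7 contribute zero (depth or velocity is 0).
Q = Σ qᵢ = 107.8 ft³/s

108 ft³/s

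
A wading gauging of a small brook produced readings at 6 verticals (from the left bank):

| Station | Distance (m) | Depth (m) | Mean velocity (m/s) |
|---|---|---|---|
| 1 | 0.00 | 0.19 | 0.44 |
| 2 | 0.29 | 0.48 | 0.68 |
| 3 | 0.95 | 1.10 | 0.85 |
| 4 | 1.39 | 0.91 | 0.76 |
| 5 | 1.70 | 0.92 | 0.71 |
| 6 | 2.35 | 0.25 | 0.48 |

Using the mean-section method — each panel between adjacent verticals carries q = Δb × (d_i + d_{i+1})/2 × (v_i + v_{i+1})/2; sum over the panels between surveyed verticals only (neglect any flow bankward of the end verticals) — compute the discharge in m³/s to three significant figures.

Panel 1-2: Δb = 0.29 m, d̄ = (0.19+0.48)/2 = 0.335, v̄ = (0.44+0.68)/2 = 0.56 → q = 0.29×0.335×0.56 = 0.05440 m³/s
Panel 2-3: Δb = 0.66 m, d̄ = (0.48+1.10)/2 = 0.79, v̄ = (0.68+0.85)/2 = 0.765 → q = 0.66×0.79×0.765 = 0.3989 m³/s
Panel 3-4: Δb = 0.44 m, d̄ = (1.10+0.91)/2 = 1.005, v̄ = (0.85+0.76)/2 = 0.805 → q = 0.44×1.005×0.805 = 0.3560 m³/s
Panel 4-5: Δb = 0.31 m, d̄ = (0.91+0.92)/2 = 0.915, v̄ = (0.76+0.71)/2 = 0.735 → q = 0.31×0.915×0.735 = 0.2085 m³/s
Panel 5-6: Δb = 0.65 m, d̄ = (0.92+0.25)/2 = 0.585, v̄ = (0.71+0.48)/2 = 0.595 → q = 0.65×0.585×0.595 = 0.2262 m³/s
Q = Σ q = 1.244 m³/s

1.24 m³/s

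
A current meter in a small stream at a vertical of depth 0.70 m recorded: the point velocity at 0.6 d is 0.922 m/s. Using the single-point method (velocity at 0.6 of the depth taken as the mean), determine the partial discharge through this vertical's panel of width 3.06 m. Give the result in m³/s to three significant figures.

v̄ = v₀.₆ = 0.922 m/s
q = v̄ × d × w = 0.9220 × 0.70 × 3.06 = 1.975 m³/s

1.97 m³/s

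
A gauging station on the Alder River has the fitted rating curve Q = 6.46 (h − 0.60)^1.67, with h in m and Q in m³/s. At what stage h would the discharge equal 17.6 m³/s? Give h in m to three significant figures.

h − h₀ = (Q/C)^(1/b) = (17.6/6.46)^(1/1.67) = 1.822 m
h = 0.60 + 1.822 = 2.422 m

2.42 m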